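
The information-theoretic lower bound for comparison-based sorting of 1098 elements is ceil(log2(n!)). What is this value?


A binary decision tree of height h has at most 2^h leaves and needs at least n! of them, so h >= ceil(log2(n!)).
1098! is far too large to multiply out, so use Stirling's series:
  ln(n!) ~ n ln n - n + (1/2) ln(2 pi n) + 1/(12n)  (error below 1/(360 n^3), negligible here)
  ln(1098) = 7.0012456
  n ln n = 1098 * 7.0012456 = 7687.3677
  (1/2) ln(2 pi * 1098) = (1/2) ln(6898.9375) = 4.4196
  1/(12*1098) = 0.0001
  ln(1098!) ~ 7687.3677 - 1098 + 4.4196 + 0.0001 = 6593.7874
Convert to base 2: log2(1098!) = 6593.7874 / ln 2 = 6593.7874 / 0.69314718 = 9512.8244
ceil(9512.8244) = 9513


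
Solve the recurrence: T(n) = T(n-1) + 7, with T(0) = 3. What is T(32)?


Unrolling the recurrence:
T(32) = T(31) + 7
       = T(30) + 7 + 7
       = T(29) + 7*3
       ...
       = T(0) + 7*32
       = 3 + 224 = 227


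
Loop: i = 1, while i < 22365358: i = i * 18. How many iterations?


i multiplies by 18 each step:
i = 1 -> 18 -> 324 -> 5832 -> 104976 -> 1889568 -> 34012224 (stop)
Iterations = ceil(log_18(22365358)) = 6


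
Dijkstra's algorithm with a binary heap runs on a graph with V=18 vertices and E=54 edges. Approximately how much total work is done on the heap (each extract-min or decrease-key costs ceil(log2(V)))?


Dijkstra with a binary heap: each vertex is extracted once, each edge may relax once.
Each heap operation costs O(log V).
V + E = 18 + 54 = 72
ceil(log2(18)) = 5 (since 2^4 = 16 < 18 <= 32 = 2^5)
Total heap work = (V+E) * ceil(log2(V)) = 72 * 5 = 360


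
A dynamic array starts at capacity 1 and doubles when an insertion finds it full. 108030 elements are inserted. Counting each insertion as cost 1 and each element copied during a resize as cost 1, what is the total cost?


n = 108030
Insertion costs: 108030
Resizes copy 1, 2, 4, ... up to the largest power of 2 that is <= n-1 = 108029, i.e. 65536.
Copy costs = 1 + 2 + 4 + 8 + 16 + 32 + 64 + 128 + 256 + 512 + 1024 + 2048 + 4096 + 8192 + 16384 + 32768 + 65536 = 131071
Total = 108030 + 131071 = 239101


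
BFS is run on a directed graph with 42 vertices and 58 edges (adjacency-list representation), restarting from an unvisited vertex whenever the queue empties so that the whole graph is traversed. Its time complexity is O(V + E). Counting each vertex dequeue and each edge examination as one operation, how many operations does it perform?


A full BFS traversal dequeues each vertex exactly once and examines each directed edge exactly once.
V = 42 (vertex processing cost)
E = 58 (edge examination cost)
Total operations proportional to V + E = 42 + 58 = 100


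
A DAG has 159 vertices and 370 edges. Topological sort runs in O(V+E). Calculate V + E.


V = 159 (vertex processing)
E = 370 (edge processing)
V + E = 159 + 370 = 529


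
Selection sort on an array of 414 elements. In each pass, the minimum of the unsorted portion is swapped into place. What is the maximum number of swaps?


Selection sort performs one swap per pass:
  Pass 1: find min in positions 0 to 413, swap with position 0
  Pass 2: find min in positions 1 to 413, swap with position 1
  Pass 3: find min in positions 2 to 413, swap with position 2
  Pass 4: find min in positions 3 to 413, swap with position 3
  Pass 5: find min in positions 4 to 413, swap with position 4
  ... (408 more passes)
Total passes (and swaps) = n - 1 = 414 - 1 = 413


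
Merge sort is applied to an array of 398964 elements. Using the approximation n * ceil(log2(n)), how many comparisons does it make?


Merge sort divides the array into halves recursively.
Number of levels = ceil(log2(398964)) = 19
At each level, approximately n = 398964 comparisons are needed for merging.
Total comparisons ~ n * ceil(log2(n)) = 398964 * 19 = 7580316


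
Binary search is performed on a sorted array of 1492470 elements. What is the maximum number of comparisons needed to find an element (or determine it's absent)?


Binary search halves the search space each comparison:
  Step 1: search space = 1492470 -> 746235
  Step 2: search space = 746235 -> 373117
  Step 3: search space = 373117 -> 186558
  Step 4: search space = 186558 -> 93279
  Step 5: search space = 93279 -> 46639
  Step 6: search space = 46639 -> 23319
  Step 7: search space = 23319 -> 11659
  Step 8: search space = 11659 -> 5829
  Step 9: search space = 5829 -> 2914
  Step 10: search space = 2914 -> 1457
  Step 11: search space = 1457 -> 728
  Step 12: search space = 728 -> 364
  Step 13: search space = 364 -> 182
  Step 14: search space = 182 -> 91
  Step 15: search space = 91 -> 45
  Step 16: search space = 45 -> 22
  Step 17: search space = 22 -> 11
  Step 18: search space = 11 -> 5
  Step 19: search space = 5 -> 2
  Step 20: search space = 2 -> 1
  Step 21: search space = 1 (final check)
Maximum comparisons = floor(log2(1492470)) + 1 = 20 + 1 = 21


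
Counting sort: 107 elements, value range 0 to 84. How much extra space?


n = 107 (output array)
k = 85 (count array for 85 distinct values)
Extra space = 107 + 85 = 192


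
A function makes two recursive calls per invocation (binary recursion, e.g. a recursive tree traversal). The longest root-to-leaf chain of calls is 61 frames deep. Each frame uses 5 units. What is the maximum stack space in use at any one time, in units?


Binary recursion: the two calls run one after the other, so only one root-to-leaf chain of frames is on the stack at a time.
Maximum depth (longest chain) = 61 frames
Each frame = 5 units
Max stack space = 61 * 5 = 305


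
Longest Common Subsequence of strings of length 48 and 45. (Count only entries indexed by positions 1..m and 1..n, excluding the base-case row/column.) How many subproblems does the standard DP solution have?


DP table indexed by positions in both strings.
First string: 48 positions
Second string: 45 positions
Total = 48 * 45 = 2160


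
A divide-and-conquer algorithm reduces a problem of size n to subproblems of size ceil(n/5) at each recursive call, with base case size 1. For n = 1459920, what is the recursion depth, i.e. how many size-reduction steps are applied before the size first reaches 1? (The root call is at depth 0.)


Each step divides the size by 5 (rounding up); after k steps the size is ceil(n/5^k), which equals 1 exactly when 5^k >= n.
So the depth is the smallest k with 5^k >= 1459920, i.e. ceil(log_5(1459920)).
5^8 = 390625 < 1459920 <= 1953125 = 5^9
Recursion depth = 9


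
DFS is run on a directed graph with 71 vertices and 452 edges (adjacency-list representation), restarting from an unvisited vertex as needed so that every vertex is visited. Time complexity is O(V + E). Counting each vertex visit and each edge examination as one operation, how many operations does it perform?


A full DFS traversal processes each vertex exactly once (push/pop on stack).
Each directed edge is examined once.
V = 71, E = 452
V + E = 523


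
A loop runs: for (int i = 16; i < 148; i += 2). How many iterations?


Loop starts at i = 16, increments by 2, stops when i >= 148.
Number of iterations = ceil((148 - 16) / 2)
= ceil(132 / 2)
= 66


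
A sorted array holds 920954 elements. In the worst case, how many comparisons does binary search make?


Halving sequence: 920954 -> 460477 -> 230238 -> 115119 -> 57559 -> 28779 -> 14389 -> 7194 -> 3597 -> 1798 -> 899 -> 449 -> 224 -> 112 -> 56 -> 28 -> 14 -> 7 -> 3 -> 1
Number of halvings = 19
Max comparisons = 19 + 1 = 20


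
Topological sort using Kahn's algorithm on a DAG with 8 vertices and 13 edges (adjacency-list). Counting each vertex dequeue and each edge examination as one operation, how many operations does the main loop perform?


Kahn's algorithm:
  1. Compute in-degrees: O(V + E)
  2. Process queue: each vertex dequeued once (O(V))
     each edge examined once (O(E))
Total = V + E = 8 + 13 = 21


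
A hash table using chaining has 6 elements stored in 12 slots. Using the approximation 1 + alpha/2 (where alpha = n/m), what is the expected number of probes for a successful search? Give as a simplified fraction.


Load factor alpha = n/m = 6/12
Expected probes = 1 + alpha/2 = 1 + 6/(2*12)
= 1 + 6/24
= 24/24 + 6/24
= 30/24
Simplify: 5/4


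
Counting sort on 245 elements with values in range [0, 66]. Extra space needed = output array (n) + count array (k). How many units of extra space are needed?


Output array size: 245 (to store sorted result)
Count array size: 67 (one slot per possible value, range 0 to 66)
Total extra space = 245 + 67 = 312


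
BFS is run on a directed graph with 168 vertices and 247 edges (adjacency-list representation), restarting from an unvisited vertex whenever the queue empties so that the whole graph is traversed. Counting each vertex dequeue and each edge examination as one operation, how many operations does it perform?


A full BFS traversal dequeues each vertex exactly once and examines each directed edge exactly once.
V = 168 (vertex processing cost)
E = 247 (edge examination cost)
Total operations proportional to V + E = 168 + 247 = 415


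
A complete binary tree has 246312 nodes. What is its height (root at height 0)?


In a complete binary tree, level k holds nodes 2^k .. 2^(k+1)-1 (1-indexed).
Height = floor(log2(n)) = floor(log2(246312)) = 17
Check: 2^17 = 131072 <= 246312 < 262144 = 2^18


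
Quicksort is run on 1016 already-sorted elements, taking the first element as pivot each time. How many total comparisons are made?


Sum of comparisons per partition:
1015 + 1014 + ... + 1 + 0
= 1016 * (1016 - 1) / 2
= 1016 * 1015 / 2
= 515620


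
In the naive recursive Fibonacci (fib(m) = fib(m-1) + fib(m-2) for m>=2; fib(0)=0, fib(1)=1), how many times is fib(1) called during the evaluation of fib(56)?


Let N(m) = number of times fib(m) is called while evaluating fib(56).
N(56) = 1 (the initial call).
N(55) = 1 (only fib(56) calls it).
For 1 <= m <= 54: fib(m) is called by fib(m+1) and fib(m+2), so
  N(m) = N(m+1) + N(m+2).
fib(0) is called only by fib(2), so N(0) = N(2).
Walk down from m=56:
  N(56)=1, N(55)=1, N(54)=2, N(53)=3, N(52)=5, N(51)=8, N(50)=13, N(49)=21, N(48)=34, N(47)=55, N(46)=89, N(45)=144, N(44)=233, N(43)=377, N(42)=610, N(41)=987, N(40)=1597, N(39)=2584, N(38)=4181, N(37)=6765, N(36)=10946, N(35)=17711, N(34)=28657, N(33)=46368, N(32)=75025, N(31)=121393, N(30)=196418, N(29)=317811, N(28)=514229, N(27)=832040, N(26)=1346269, N(25)=2178309, N(24)=3524578, N(23)=5702887, N(22)=9227465, N(21)=14930352, N(20)=24157817, N(19)=39088169, N(18)=63245986, N(17)=102334155, N(16)=165580141, N(15)=267914296, N(14)=433494437, N(13)=701408733, N(12)=1134903170, N(11)=1836311903, N(10)=2971215073, N(9)=4807526976, N(8)=7778742049, N(7)=12586269025, N(6)=20365011074, N(5)=32951280099, N(4)=53316291173, N(3)=86267571272, N(2)=139583862445, N(1)=225851433717
N(1) = 225851433717


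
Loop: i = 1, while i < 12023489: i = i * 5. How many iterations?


i multiplies by 5 each step:
i = 1 -> 5 -> 25 -> 125 -> 625 -> 3125 -> 15625 -> 78125 -> 390625 -> 1953125 -> 9765625 -> 48828125 (stop)
Iterations = ceil(log_5(12023489)) = 11


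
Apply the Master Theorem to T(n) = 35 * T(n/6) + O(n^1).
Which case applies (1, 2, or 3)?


The Master Theorem: T(n) = a*T(n/b) + O(n^c)
  a = 35, b = 6, c = 1
log_b(a) = log_6(35) ~ 1.984
Compare b^c with a: 6^1 = 6 < 35, so c < log_b(a).
Since c < log_b(a), Case 1 applies.
T(n) = O(n^(log_6 35)) ~ O(n^1.984)
Master Theorem case = 1


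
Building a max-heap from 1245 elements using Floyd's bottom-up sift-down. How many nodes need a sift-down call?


In a heap of 1245 elements (0-indexed array):
  Last element index: 1244
  Parent of last element: floor((1244 - 1) / 2) = 621
  Internal nodes: indices 0 to 621
  Count = floor(1245/2) = 622


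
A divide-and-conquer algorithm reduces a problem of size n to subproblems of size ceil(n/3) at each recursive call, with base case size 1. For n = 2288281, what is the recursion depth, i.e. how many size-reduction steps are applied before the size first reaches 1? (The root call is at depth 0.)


Each step divides the size by 3 (rounding up); after k steps the size is ceil(n/3^k), which equals 1 exactly when 3^k >= n.
So the depth is the smallest k with 3^k >= 2288281, i.e. ceil(log_3(2288281)).
3^13 = 1594323 < 2288281 <= 4782969 = 3^14
Recursion depth = 14


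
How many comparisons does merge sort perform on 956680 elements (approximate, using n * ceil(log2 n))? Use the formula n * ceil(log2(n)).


Recursion depth: ceil(log2(956680)) = 20
Each recursion level merges n = 956680 elements
Total = 956680 * 20 = 19133600


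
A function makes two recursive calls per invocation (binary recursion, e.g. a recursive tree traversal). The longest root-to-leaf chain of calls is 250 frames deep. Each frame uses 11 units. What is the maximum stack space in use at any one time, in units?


Binary recursion: the two calls run one after the other, so only one root-to-leaf chain of frames is on the stack at a time.
Maximum depth (longest chain) = 250 frames
Each frame = 11 units
Max stack space = 250 * 11 = 2750


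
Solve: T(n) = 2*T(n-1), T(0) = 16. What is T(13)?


Unrolling:
T(13) = 2*T(12) = 2^2*T(11) = ... = 2^13*T(0)
= 2^13 * 16
= 8192 * 16 = 131072


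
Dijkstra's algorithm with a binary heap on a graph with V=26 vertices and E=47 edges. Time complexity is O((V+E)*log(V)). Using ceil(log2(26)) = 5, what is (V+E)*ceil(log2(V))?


Dijkstra with a binary heap: each vertex is extracted once, each edge may relax once.
Each heap operation costs O(log V).
V + E = 26 + 47 = 73
ceil(log2(26)) = 5 (since 2^4 = 16 < 26 <= 32 = 2^5)
Total heap work = (V+E) * ceil(log2(V)) = 73 * 5 = 365


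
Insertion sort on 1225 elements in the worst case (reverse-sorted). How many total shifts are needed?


In the worst case (reverse-sorted), each element shifts past all previous:
  Element 1: 1 shifts
  Element 2: 2 shifts
  Element 3: 3 shifts
  Element 4: 4 shifts
  Element 5: 5 shifts
  ...
  Element 1224: 1224 shifts
Total = 1 + 2 + ... + 1224
= 1225*(1225-1)/2 = 749700


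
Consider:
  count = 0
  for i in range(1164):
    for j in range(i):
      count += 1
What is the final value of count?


For each i, the inner loop runs i times:
  i=0: inner runs 0 times
  i=1: inner runs 1 time
  i=2: inner runs 2 times
  i=3: inner runs 3 times
  i=4: inner runs 4 times
  i=5: inner runs 5 times
  i=6: inner runs 6 times
  i=7: inner runs 7 times
  ...
Total = 0 + 1 + 2 + ... + 1163 = 1164*(1164-1)/2 = 676866


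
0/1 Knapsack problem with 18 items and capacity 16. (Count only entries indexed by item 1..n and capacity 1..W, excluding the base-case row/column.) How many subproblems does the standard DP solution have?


The DP table is indexed by (item, capacity).
Rows: 18 items
Columns: 16 capacity values (1 to W)
Total subproblems = 18 * 16 = 288


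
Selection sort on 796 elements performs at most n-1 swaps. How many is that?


Each of the 795 passes places one element in its final position.
Pass 1: swap minimum into position 0
Pass 2: swap minimum of remaining into position 1
...
Pass 795: last two elements, one swap
Maximum swaps = 796 - 1 = 795


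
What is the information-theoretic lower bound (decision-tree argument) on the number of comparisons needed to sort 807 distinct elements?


A binary decision tree of height h has at most 2^h leaves and needs at least n! of them, so h >= ceil(log2(n!)).
807! is far too large to multiply out, so use Stirling's series:
  ln(n!) ~ n ln n - n + (1/2) ln(2 pi n) + 1/(12n)  (error below 1/(360 n^3), negligible here)
  ln(807) = 6.6933237
  n ln n = 807 * 6.6933237 = 5401.5122
  (1/2) ln(2 pi * 807) = (1/2) ln(5070.5305) = 4.2656
  1/(12*807) = 0.0001
  ln(807!) ~ 5401.5122 - 807 + 4.2656 + 0.0001 = 4598.7779
Convert to base 2: log2(807!) = 4598.7779 / ln 2 = 4598.7779 / 0.69314718 = 6634.6341
ceil(6634.6341) = 6635


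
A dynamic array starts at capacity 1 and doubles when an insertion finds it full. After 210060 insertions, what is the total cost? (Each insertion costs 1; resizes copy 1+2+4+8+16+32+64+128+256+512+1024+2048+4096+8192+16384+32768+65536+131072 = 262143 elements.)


Insertion cost: 210060 (one per element)
Resizes occur just before inserting elements 2, 3, 5, 9, ...
Elements copied at each resize: 1 + 2 + 4 + 8 + 16 + 32 + 64 + 128 + 256 + 512 + 1024 + 2048 + 4096 + 8192 + 16384 + 32768 + 65536 + 131072
Sum of copies = 262143 (geometric series: 2^k - 1)
Total = 210060 + 262143 = 472203


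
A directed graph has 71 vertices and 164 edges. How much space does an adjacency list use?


Adjacency list: one list head per vertex + one entry per edge
Vertex heads: 71
Edge entries: 164
Total = 71 + 164 = 235


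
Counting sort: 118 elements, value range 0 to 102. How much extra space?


n = 118 (output array)
k = 103 (count array for 103 distinct values)
Extra space = 118 + 103 = 221


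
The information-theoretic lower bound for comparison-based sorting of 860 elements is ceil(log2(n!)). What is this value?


A binary decision tree of height h has at most 2^h leaves and needs at least n! of them, so h >= ceil(log2(n!)).
860! is far too large to multiply out, so use Stirling's series:
  ln(n!) ~ n ln n - n + (1/2) ln(2 pi n) + 1/(12n)  (error below 1/(360 n^3), negligible here)
  ln(860) = 6.7569324
  n ln n = 860 * 6.7569324 = 5810.9619
  (1/2) ln(2 pi * 860) = (1/2) ln(5403.5394) = 4.2974
  1/(12*860) = 0.0001
  ln(860!) ~ 5810.9619 - 860 + 4.2974 + 0.0001 = 4955.2594
Convert to base 2: log2(860!) = 4955.2594 / ln 2 = 4955.2594 / 0.69314718 = 7148.9282
ceil(7148.9282) = 7149


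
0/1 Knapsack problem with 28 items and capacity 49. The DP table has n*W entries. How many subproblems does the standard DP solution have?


The DP table is indexed by (item, capacity).
Rows: 28 items
Columns: 49 capacity values (1 to W)
Total subproblems = 28 * 49 = 1372


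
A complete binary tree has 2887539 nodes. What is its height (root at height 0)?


In a complete binary tree, level k holds nodes 2^k .. 2^(k+1)-1 (1-indexed).
Height = floor(log2(n)) = floor(log2(2887539)) = 21
Check: 2^21 = 2097152 <= 2887539 < 4194304 = 2^22


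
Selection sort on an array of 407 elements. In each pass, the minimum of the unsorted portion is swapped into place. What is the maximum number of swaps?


Selection sort performs one swap per pass:
  Pass 1: find min in positions 0 to 406, swap with position 0
  Pass 2: find min in positions 1 to 406, swap with position 1
  Pass 3: find min in positions 2 to 406, swap with position 2
  Pass 4: find min in positions 3 to 406, swap with position 3
  Pass 5: find min in positions 4 to 406, swap with position 4
  ... (401 more passes)
Total passes (and swaps) = n - 1 = 407 - 1 = 406


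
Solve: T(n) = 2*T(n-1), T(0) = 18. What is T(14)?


Unrolling:
T(14) = 2*T(13) = 2^2*T(12) = ... = 2^14*T(0)
= 2^14 * 18
= 16384 * 18 = 294912


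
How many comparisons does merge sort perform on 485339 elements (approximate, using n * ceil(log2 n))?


Recursion depth: ceil(log2(485339)) = 19
Each recursion level merges n = 485339 elements
Total = 485339 * 19 = 9221441


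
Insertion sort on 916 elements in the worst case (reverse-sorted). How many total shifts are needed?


In the worst case (reverse-sorted), each element shifts past all previous:
  Element 1: 1 shifts
  Element 2: 2 shifts
  Element 3: 3 shifts
  Element 4: 4 shifts
  Element 5: 5 shifts
  ...
  Element 915: 915 shifts
Total = 1 + 2 + ... + 915
= 916*(916-1)/2 = 419070


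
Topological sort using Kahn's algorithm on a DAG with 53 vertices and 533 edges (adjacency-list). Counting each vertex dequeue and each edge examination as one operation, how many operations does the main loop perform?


Kahn's algorithm:
  1. Compute in-degrees: O(V + E)
  2. Process queue: each vertex dequeued once (O(V))
     each edge examined once (O(E))
Total = V + E = 53 + 533 = 586


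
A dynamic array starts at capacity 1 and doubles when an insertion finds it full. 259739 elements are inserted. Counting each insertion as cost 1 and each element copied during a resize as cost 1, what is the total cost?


n = 259739
Insertion costs: 259739
Resizes copy 1, 2, 4, ... up to the largest power of 2 that is <= n-1 = 259738, i.e. 131072.
Copy costs = 1 + 2 + 4 + 8 + 16 + 32 + 64 + 128 + 256 + 512 + 1024 + 2048 + 4096 + 8192 + 16384 + 32768 + 65536 + 131072 = 262143
Total = 259739 + 262143 = 521882


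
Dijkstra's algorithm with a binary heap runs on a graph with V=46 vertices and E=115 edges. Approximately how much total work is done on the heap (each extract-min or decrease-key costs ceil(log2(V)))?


Dijkstra with a binary heap: each vertex is extracted once, each edge may relax once.
Each heap operation costs O(log V).
V + E = 46 + 115 = 161
ceil(log2(46)) = 6 (since 2^5 = 32 < 46 <= 64 = 2^6)
Total heap work = (V+E) * ceil(log2(V)) = 161 * 6 = 966


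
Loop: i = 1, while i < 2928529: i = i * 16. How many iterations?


i multiplies by 16 each step:
i = 1 -> 16 -> 256 -> 4096 -> 65536 -> 1048576 -> 16777216 (stop)
Iterations = ceil(log_16(2928529)) = 6


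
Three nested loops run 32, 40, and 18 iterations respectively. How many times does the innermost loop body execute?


Loop 1 (outermost): 32 iterations
Loop 2 (middle): 40 iterations per outer
Loop 3 (innermost): 18 iterations per middle
Total = 32 * 40 * 18 = 23040


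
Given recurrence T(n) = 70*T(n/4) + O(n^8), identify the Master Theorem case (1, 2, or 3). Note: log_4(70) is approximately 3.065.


Master Theorem parameters: a=70, b=4, c=8
log_b(a) = 3.065
Compare b^c with a: 4^8 = 65536 > 70, so c > log_b(a).
Comparing c=8 vs log_b(a)=3.065:
8 > 3.065 => Case 3
Result: T(n) = O(n^8)
Master Theorem case = 3


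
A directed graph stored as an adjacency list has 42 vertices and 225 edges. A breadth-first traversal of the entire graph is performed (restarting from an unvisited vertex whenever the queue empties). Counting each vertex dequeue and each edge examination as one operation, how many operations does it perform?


A full BFS traversal dequeues each vertex once and examines each edge once.
Vertex visits: 42
Edge visits: 225
V + E = 42 + 225 = 267


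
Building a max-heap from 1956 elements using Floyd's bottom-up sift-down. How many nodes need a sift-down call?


In a heap of 1956 elements (0-indexed array):
  Last element index: 1955
  Parent of last element: floor((1955 - 1) / 2) = 977
  Internal nodes: indices 0 to 977
  Count = floor(1956/2) = 978


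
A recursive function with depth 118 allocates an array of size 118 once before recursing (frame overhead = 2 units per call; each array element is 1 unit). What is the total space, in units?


Array allocation: 118 units (allocated once)
Stack frames: 118 deep * 2 per frame = 236 units
Total = 118 + 236 = 354


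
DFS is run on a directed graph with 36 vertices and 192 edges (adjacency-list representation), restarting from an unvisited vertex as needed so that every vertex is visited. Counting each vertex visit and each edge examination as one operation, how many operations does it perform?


A full DFS traversal processes each vertex exactly once (push/pop on stack).
Each directed edge is examined once.
V = 36, E = 192
V + E = 228


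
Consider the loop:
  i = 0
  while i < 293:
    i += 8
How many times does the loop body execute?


Starting at i = 0, each iteration adds 8.
Iterations until i >= 293:
  Iteration 1: i = 0 -> i = 8
  Iteration 2: i = 8 -> i = 16
  Iteration 3: i = 16 -> i = 24
  Iteration 4: i = 24 -> i = 32
  Iteration 5: i = 32 -> i = 40
  Iteration 6: i = 40 -> i = 48
  Iteration 7: i = 48 -> i = 56
  Iteration 8: i = 56 -> i = 64
  ... continuing ...
Total iterations = ceil(293/8) = 37


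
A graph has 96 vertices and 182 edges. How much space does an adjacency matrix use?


Adjacency matrix: V x V grid of entries
Space = V^2 = 96^2 = 96 * 96 = 9216


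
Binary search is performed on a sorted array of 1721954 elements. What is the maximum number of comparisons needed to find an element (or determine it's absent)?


Binary search halves the search space each comparison:
  Step 1: search space = 1721954 -> 860977
  Step 2: search space = 860977 -> 430488
  Step 3: search space = 430488 -> 215244
  Step 4: search space = 215244 -> 107622
  Step 5: search space = 107622 -> 53811
  Step 6: search space = 53811 -> 26905
  Step 7: search space = 26905 -> 13452
  Step 8: search space = 13452 -> 6726
  Step 9: search space = 6726 -> 3363
  Step 10: search space = 3363 -> 1681
  Step 11: search space = 1681 -> 840
  Step 12: search space = 840 -> 420
  Step 13: search space = 420 -> 210
  Step 14: search space = 210 -> 105
  Step 15: search space = 105 -> 52
  Step 16: search space = 52 -> 26
  Step 17: search space = 26 -> 13
  Step 18: search space = 13 -> 6
  Step 19: search space = 6 -> 3
  Step 20: search space = 3 -> 1
  Step 21: search space = 1 (final check)
Maximum comparisons = floor(log2(1721954)) + 1 = 20 + 1 = 21


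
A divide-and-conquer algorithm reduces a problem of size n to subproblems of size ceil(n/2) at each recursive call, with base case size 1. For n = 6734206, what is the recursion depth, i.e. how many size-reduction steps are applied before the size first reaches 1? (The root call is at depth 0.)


Each step divides the size by 2 (rounding up); after k steps the size is ceil(n/2^k), which equals 1 exactly when 2^k >= n.
So the depth is the smallest k with 2^k >= 6734206, i.e. ceil(log_2(6734206)).
2^22 = 4194304 < 6734206 <= 8388608 = 2^23
Recursion depth = 23


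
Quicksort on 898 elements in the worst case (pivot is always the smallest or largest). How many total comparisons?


In the worst case, each partition step picks the worst pivot:
  Partition 1: 897 comparisons (n-1 elements to compare)
  Partition 2: 896 comparisons
  Partition 3: 895 comparisons
  Partition 4: 894 comparisons
  Partition 5: 893 comparisons
  ...
  Last partition: 0 comparisons
Total = (n-1) + (n-2) + ... + 1 + 0 = n*(n-1)/2
= 898*897/2 = 402753


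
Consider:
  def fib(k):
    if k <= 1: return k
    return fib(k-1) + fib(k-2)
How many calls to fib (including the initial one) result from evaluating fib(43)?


Let C(m) = total calls to evaluate fib(m). Then C(0)=C(1)=1, and
C(m) = 1 + C(m-1) + C(m-2) for m >= 2.
Build the table (each entry = 1 + previous two):
  C(0) = 1
  C(1) = 1
  C(2) = 1 + 1 + 1 = 3
  C(3) = 1 + 3 + 1 = 5
  C(4) = 1 + 5 + 3 = 9
  C(5) = 1 + 9 + 5 = 15
  C(6) = 1 + 15 + 9 = 25
  C(7) = 1 + 25 + 15 = 41
  C(8) = 1 + 41 + 25 = 67
  C(9) = 1 + 67 + 41 = 109
  C(10) = 1 + 109 + 67 = 177
  C(11) = 1 + 177 + 109 = 287
  C(12) = 1 + 287 + 177 = 465
  C(13) = 1 + 465 + 287 = 753
  C(14) = 1 + 753 + 465 = 1219
  C(15) = 1 + 1219 + 753 = 1973
  C(16) = 1 + 1973 + 1219 = 3193
  C(17) = 1 + 3193 + 1973 = 5167
  C(18) = 1 + 5167 + 3193 = 8361
  C(19) = 1 + 8361 + 5167 = 13529
  C(20) = 1 + 13529 + 8361 = 21891
  C(21) = 1 + 21891 + 13529 = 35421
  C(22) = 1 + 35421 + 21891 = 57313
  C(23) = 1 + 57313 + 35421 = 92735
  C(24) = 1 + 92735 + 57313 = 150049
  C(25) = 1 + 150049 + 92735 = 242785
  C(26) = 1 + 242785 + 150049 = 392835
  C(27) = 1 + 392835 + 242785 = 635621
  C(28) = 1 + 635621 + 392835 = 1028457
  C(29) = 1 + 1028457 + 635621 = 1664079
  C(30) = 1 + 1664079 + 1028457 = 2692537
  C(31) = 1 + 2692537 + 1664079 = 4356617
  C(32) = 1 + 4356617 + 2692537 = 7049155
  C(33) = 1 + 7049155 + 4356617 = 11405773
  C(34) = 1 + 11405773 + 7049155 = 18454929
  C(35) = 1 + 18454929 + 11405773 = 29860703
  C(36) = 1 + 29860703 + 18454929 = 48315633
  C(37) = 1 + 48315633 + 29860703 = 78176337
  C(38) = 1 + 78176337 + 48315633 = 126491971
  C(39) = 1 + 126491971 + 78176337 = 204668309
  C(40) = 1 + 204668309 + 126491971 = 331160281
  C(41) = 1 + 331160281 + 204668309 = 535828591
  C(42) = 1 + 535828591 + 331160281 = 866988873
  C(43) = 1 + 866988873 + 535828591 = 1402817465
Total calls for fib(43) = 1402817465


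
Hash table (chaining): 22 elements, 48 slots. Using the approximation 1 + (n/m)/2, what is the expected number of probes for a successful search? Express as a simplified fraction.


Computing expected probes:
alpha = 22/48
= 1 + alpha/2
= 1 + 22/(2*48)
= (2*48 + 22) / (2*48)
= 118/96 = 59/48


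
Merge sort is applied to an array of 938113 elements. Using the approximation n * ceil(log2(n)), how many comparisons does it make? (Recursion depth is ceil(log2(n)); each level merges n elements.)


Merge sort divides the array into halves recursively.
Number of levels = ceil(log2(938113)) = 20
At each level, approximately n = 938113 comparisons are needed for merging.
Total comparisons ~ n * ceil(log2(n)) = 938113 * 20 = 18762260


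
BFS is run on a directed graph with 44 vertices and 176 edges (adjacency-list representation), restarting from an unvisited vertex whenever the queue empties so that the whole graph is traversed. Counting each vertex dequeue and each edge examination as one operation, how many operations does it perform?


A full BFS traversal dequeues each vertex exactly once and examines each directed edge exactly once.
V = 44 (vertex processing cost)
E = 176 (edge examination cost)
Total operations proportional to V + E = 44 + 176 = 220


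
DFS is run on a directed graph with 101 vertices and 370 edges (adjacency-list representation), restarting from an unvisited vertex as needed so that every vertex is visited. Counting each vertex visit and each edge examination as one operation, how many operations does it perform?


A full DFS traversal processes each vertex exactly once (push/pop on stack).
Each directed edge is examined once.
V = 101, E = 370
V + E = 471


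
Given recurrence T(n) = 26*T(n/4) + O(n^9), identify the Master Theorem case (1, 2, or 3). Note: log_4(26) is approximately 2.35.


Master Theorem parameters: a=26, b=4, c=9
log_b(a) = 2.35
Compare b^c with a: 4^9 = 262144 > 26, so c > log_b(a).
Comparing c=9 vs log_b(a)=2.35:
9 > 2.35 => Case 3
Result: T(n) = O(n^9)
Master Theorem case = 3


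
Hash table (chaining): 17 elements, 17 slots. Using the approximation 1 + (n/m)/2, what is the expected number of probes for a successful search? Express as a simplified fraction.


Computing expected probes:
alpha = 17/17
= 1 + alpha/2
= 1 + 17/(2*17)
= (2*17 + 17) / (2*17)
= 51/34 = 3/2


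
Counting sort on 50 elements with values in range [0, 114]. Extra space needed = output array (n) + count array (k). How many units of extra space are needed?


Output array size: 50 (to store sorted result)
Count array size: 115 (one slot per possible value, range 0 to 114)
Total extra space = 50 + 115 = 165


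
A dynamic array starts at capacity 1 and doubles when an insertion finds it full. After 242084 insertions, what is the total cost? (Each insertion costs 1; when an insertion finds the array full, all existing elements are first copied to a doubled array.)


Insertion cost: 242084 (one per element)
Resizes occur just before inserting elements 2, 3, 5, 9, ...
Elements copied at each resize: 1 + 2 + 4 + 8 + 16 + 32 + 64 + 128 + 256 + 512 + 1024 + 2048 + 4096 + 8192 + 16384 + 32768 + 65536 + 131072
Sum of copies = 262143 (geometric series: 2^k - 1)
Total = 242084 + 262143 = 504227


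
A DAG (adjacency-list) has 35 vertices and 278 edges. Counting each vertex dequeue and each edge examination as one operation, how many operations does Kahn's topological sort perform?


V = 35 (vertex processing)
E = 278 (edge processing)
V + E = 35 + 278 = 313


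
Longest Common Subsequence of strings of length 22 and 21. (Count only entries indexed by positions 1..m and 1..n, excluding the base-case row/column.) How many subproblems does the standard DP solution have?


DP table indexed by positions in both strings.
First string: 22 positions
Second string: 21 positions
Total = 22 * 21 = 462


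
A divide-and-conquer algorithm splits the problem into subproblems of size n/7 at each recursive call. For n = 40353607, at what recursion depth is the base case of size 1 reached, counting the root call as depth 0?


At each depth, the problem size is divided by 7:
  Depth 0: problem size = 40353607
  Depth 1: problem size = 5764801
  Depth 2: problem size = 823543
  Depth 3: problem size = 117649
  Depth 4: problem size = 16807
  Depth 5: problem size = 2401
  Depth 6: problem size = 343
  Depth 7: problem size = 49
  Depth 8: problem size = 7
  Depth 9: problem size = 1 (base case)
The base case is reached at depth log_7(40353607) = 9 (the tree has 10 levels counting depth 0, but the depth asked for is 9).
Recursion depth = 9


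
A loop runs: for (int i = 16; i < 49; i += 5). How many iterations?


Loop starts at i = 16, increments by 5, stops when i >= 49.
Number of iterations = ceil((49 - 16) / 5)
= ceil(33 / 5)
= 7


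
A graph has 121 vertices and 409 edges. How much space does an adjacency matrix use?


Adjacency matrix: V x V grid of entries
Space = V^2 = 121^2 = 121 * 121 = 14641


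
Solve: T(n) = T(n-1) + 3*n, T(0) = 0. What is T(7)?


Expanding the recurrence:
T(7) = T(6) + 3*7
       = T(5) + 3*6 + 3*7
       ...
       = T(0) + 3*(1 + 2 + ... + 7)
       = 0 + 3 * 7*8/2
       = 0 + 3 * 28
       = 0 + 84 = 84


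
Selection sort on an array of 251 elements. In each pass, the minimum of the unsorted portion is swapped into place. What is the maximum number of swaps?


Selection sort performs one swap per pass:
  Pass 1: find min in positions 0 to 250, swap with position 0
  Pass 2: find min in positions 1 to 250, swap with position 1
  Pass 3: find min in positions 2 to 250, swap with position 2
  Pass 4: find min in positions 3 to 250, swap with position 3
  Pass 5: find min in positions 4 to 250, swap with position 4
  ... (245 more passes)
Total passes (and swaps) = n - 1 = 251 - 1 = 250


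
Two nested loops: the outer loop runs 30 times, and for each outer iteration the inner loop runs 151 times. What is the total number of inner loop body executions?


Outer loop: 30 iterations
Inner loop: 151 iterations per outer iteration
Total = 30 * 151 = 4530


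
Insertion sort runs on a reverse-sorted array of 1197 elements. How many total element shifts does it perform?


Sum of shifts = 1 + 2 + 3 + ... + 1196
= 1197 * 1196 / 2
= 1431612 / 2
= 715806


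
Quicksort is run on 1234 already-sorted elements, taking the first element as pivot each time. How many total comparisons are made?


Sum of comparisons per partition:
1233 + 1232 + ... + 1 + 0
= 1234 * (1234 - 1) / 2
= 1234 * 1233 / 2
= 760761


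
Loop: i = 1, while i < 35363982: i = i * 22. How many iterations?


i multiplies by 22 each step:
i = 1 -> 22 -> 484 -> 10648 -> 234256 -> 5153632 -> 113379904 (stop)
Iterations = ceil(log_22(35363982)) = 6


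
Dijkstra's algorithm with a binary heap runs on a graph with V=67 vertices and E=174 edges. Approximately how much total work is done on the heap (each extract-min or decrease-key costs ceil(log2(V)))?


Dijkstra with a binary heap: each vertex is extracted once, each edge may relax once.
Each heap operation costs O(log V).
V + E = 67 + 174 = 241
ceil(log2(67)) = 7 (since 2^6 = 64 < 67 <= 128 = 2^7)
Total heap work = (V+E) * ceil(log2(V)) = 241 * 7 = 1687


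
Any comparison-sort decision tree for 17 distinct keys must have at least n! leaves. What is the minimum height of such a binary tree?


A binary decision tree of height h has at most 2^h leaves and needs at least n! of them, so h >= ceil(log2(n!)).
Compute 17! as a running product:
  x2 = 2, x3 = 6, x4 = 24, x5 = 120
  x6 = 720, x7 = 5040, x8 = 40320, x9 = 362880
  x10 = 3628800, x11 = 39916800, x12 = 479001600, x13 = 6227020800
  x14 = 87178291200, x15 = 1307674368000, x16 = 20922789888000, x17 = 355687428096000
17! = 355687428096000
Bracket between powers of 2:
  2^48 = 281474976710656 < 355687428096000 <= 562949953421312 = 2^49
So ceil(log2(17!)) = 49


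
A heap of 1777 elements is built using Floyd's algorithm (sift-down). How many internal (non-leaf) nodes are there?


Leaf nodes occupy roughly half the array.
Sift-down is called for each internal node, starting from the last one.
Internal nodes = floor(n/2) = floor(1777/2) = 888


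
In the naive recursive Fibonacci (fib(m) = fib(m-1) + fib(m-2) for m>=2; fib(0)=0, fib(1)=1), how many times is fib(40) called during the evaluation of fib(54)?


Let N(m) = number of times fib(m) is called while evaluating fib(54).
N(54) = 1 (the initial call).
N(53) = 1 (only fib(54) calls it).
For 1 <= m <= 52: fib(m) is called by fib(m+1) and fib(m+2), so
  N(m) = N(m+1) + N(m+2).
fib(0) is called only by fib(2), so N(0) = N(2).
Walk down from m=54:
  N(54)=1, N(53)=1, N(52)=2, N(51)=3, N(50)=5, N(49)=8, N(48)=13, N(47)=21, N(46)=34, N(45)=55, N(44)=89, N(43)=144, N(42)=233, N(41)=377, N(40)=610
N(40) = 610


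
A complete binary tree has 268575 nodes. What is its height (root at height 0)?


In a complete binary tree, level k holds nodes 2^k .. 2^(k+1)-1 (1-indexed).
Height = floor(log2(n)) = floor(log2(268575)) = 18
Check: 2^18 = 262144 <= 268575 < 524288 = 2^19


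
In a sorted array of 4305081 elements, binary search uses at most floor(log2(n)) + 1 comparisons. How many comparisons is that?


Halving sequence: 4305081 -> 2152540 -> 1076270 -> 538135 -> 269067 -> 134533 -> 67266 -> 33633 -> 16816 -> 8408 -> 4204 -> 2102 -> 1051 -> 525 -> 262 -> 131 -> 65 -> 32 -> 16 -> 8 -> 4 -> 2 -> 1
Number of halvings = 22
Max comparisons = 22 + 1 = 23


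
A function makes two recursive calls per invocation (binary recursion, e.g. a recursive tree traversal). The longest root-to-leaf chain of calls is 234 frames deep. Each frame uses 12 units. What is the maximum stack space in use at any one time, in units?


Binary recursion: the two calls run one after the other, so only one root-to-leaf chain of frames is on the stack at a time.
Maximum depth (longest chain) = 234 frames
Each frame = 12 units
Max stack space = 234 * 12 = 2808


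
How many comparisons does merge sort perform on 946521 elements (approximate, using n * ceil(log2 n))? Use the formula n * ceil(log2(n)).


Recursion depth: ceil(log2(946521)) = 20
Each recursion level merges n = 946521 elements
Total = 946521 * 20 = 18930420


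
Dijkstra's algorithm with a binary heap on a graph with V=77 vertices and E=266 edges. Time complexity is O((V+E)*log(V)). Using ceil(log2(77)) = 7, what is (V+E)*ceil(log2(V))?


Dijkstra with a binary heap: each vertex is extracted once, each edge may relax once.
Each heap operation costs O(log V).
V + E = 77 + 266 = 343
ceil(log2(77)) = 7 (since 2^6 = 64 < 77 <= 128 = 2^7)
Total heap work = (V+E) * ceil(log2(V)) = 343 * 7 = 2401


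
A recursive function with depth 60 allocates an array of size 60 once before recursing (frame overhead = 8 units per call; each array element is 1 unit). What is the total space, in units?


Array allocation: 60 units (allocated once)
Stack frames: 60 deep * 8 per frame = 480 units
Total = 60 + 480 = 540


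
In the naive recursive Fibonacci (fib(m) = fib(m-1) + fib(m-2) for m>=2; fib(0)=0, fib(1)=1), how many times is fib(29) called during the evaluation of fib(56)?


Let N(m) = number of times fib(m) is called while evaluating fib(56).
N(56) = 1 (the initial call).
N(55) = 1 (only fib(56) calls it).
For 1 <= m <= 54: fib(m) is called by fib(m+1) and fib(m+2), so
  N(m) = N(m+1) + N(m+2).
fib(0) is called only by fib(2), so N(0) = N(2).
Walk down from m=56:
  N(56)=1, N(55)=1, N(54)=2, N(53)=3, N(52)=5, N(51)=8, N(50)=13, N(49)=21, N(48)=34, N(47)=55, N(46)=89, N(45)=144, N(44)=233, N(43)=377, N(42)=610, N(41)=987, N(40)=1597, N(39)=2584, N(38)=4181, N(37)=6765, N(36)=10946, N(35)=17711, N(34)=28657, N(33)=46368, N(32)=75025, N(31)=121393, N(30)=196418, N(29)=317811
N(29) = 317811


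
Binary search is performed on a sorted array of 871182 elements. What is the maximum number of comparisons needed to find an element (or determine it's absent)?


Binary search halves the search space each comparison:
  Step 1: search space = 871182 -> 435591
  Step 2: search space = 435591 -> 217795
  Step 3: search space = 217795 -> 108897
  Step 4: search space = 108897 -> 54448
  Step 5: search space = 54448 -> 27224
  Step 6: search space = 27224 -> 13612
  Step 7: search space = 13612 -> 6806
  Step 8: search space = 6806 -> 3403
  Step 9: search space = 3403 -> 1701
  Step 10: search space = 1701 -> 850
  Step 11: search space = 850 -> 425
  Step 12: search space = 425 -> 212
  Step 13: search space = 212 -> 106
  Step 14: search space = 106 -> 53
  Step 15: search space = 53 -> 26
  Step 16: search space = 26 -> 13
  Step 17: search space = 13 -> 6
  Step 18: search space = 6 -> 3
  Step 19: search space = 3 -> 1
  Step 20: search space = 1 (final check)
Maximum comparisons = floor(log2(871182)) + 1 = 19 + 1 = 20
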